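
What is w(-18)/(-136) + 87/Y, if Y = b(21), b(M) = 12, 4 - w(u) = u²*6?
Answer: 1463/68 ≈ 21.515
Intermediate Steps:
w(u) = 4 - 6*u² (w(u) = 4 - u²*6 = 4 - 6*u²)
Y = 12
w(-18)/(-136) + 87/Y = (4 - 6*(-18)²)/(-136) + 87/12 = (4 - 6*324)*(-1/136) + 87*(1/12) = (4 - 1944)*(-1/136) + 29/4 = -1940*(-1/136) + 29/4 = 485/34 + 29/4 = 1463/68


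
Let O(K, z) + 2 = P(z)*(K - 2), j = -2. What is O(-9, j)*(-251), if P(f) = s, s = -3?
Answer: -7781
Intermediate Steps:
P(f) = -3
O(K, z) = 4 - 3*K (O(K, z) = -2 - 3*(K - 2) = -2 - 3*(-2 + K) = -2 + (6 - 3*K) = 4 - 3*K)
O(-9, j)*(-251) = (4 - 3*(-9))*(-251) = (4 + 27)*(-251) = 31*(-251) = -7781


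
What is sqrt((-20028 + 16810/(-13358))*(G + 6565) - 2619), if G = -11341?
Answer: sqrt(4267172353364589)/6679 ≈ 9780.4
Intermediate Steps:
sqrt((-20028 + 16810/(-13358))*(G + 6565) - 2619) = sqrt((-20028 + 16810/(-13358))*(-11341 + 6565) - 2619) = sqrt((-20028 + 16810*(-1/13358))*(-4776) - 2619) = sqrt((-20028 - 8405/6679)*(-4776) - 2619) = sqrt(-133775417/6679*(-4776) - 2619) = sqrt(638911391592/6679 - 2619) = sqrt(638893899291/6679) = sqrt(4267172353364589)/6679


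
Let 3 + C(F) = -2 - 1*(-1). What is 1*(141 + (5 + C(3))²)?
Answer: 142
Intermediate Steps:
C(F) = -4 (C(F) = -3 + (-2 - 1*(-1)) = -3 + (-2 + 1) = -3 - 1 = -4)
1*(141 + (5 + C(3))²) = 1*(141 + (5 - 4)²) = 1*(141 + 1²) = 1*(141 + 1) = 1*142 = 142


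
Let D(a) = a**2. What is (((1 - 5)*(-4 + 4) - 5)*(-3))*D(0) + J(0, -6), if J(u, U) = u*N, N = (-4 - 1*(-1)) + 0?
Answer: 0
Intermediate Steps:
N = -3 (N = (-4 + 1) + 0 = -3 + 0 = -3)
J(u, U) = -3*u (J(u, U) = u*(-3) = -3*u)
(((1 - 5)*(-4 + 4) - 5)*(-3))*D(0) + J(0, -6) = (((1 - 5)*(-4 + 4) - 5)*(-3))*0**2 - 3*0 = ((-4*0 - 5)*(-3))*0 + 0 = ((0 - 5)*(-3))*0 + 0 = -5*(-3)*0 + 0 = 15*0 + 0 = 0 + 0 = 0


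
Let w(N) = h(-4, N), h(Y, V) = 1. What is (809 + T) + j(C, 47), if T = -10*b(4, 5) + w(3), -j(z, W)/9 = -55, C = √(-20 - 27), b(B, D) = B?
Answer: 1265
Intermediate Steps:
w(N) = 1
C = I*√47 (C = √(-47) = I*√47 ≈ 6.8557*I)
j(z, W) = 495 (j(z, W) = -9*(-55) = 495)
T = -39 (T = -10*4 + 1 = -40 + 1 = -39)
(809 + T) + j(C, 47) = (809 - 39) + 495 = 770 + 495 = 1265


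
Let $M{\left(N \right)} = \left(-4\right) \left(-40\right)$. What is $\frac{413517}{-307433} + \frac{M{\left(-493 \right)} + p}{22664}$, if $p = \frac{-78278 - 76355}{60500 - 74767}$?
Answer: $- \frac{132960277747047}{99407626791704} \approx -1.3375$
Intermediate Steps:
$M{\left(N \right)} = 160$
$p = \frac{154633}{14267}$ ($p = - \frac{154633}{-14267} = \left(-154633\right) \left(- \frac{1}{14267}\right) = \frac{154633}{14267} \approx 10.839$)
$\frac{413517}{-307433} + \frac{M{\left(-493 \right)} + p}{22664} = \frac{413517}{-307433} + \frac{160 + \frac{154633}{14267}}{22664} = 413517 \left(- \frac{1}{307433}\right) + \frac{2437353}{14267} \cdot \frac{1}{22664} = - \frac{413517}{307433} + \frac{2437353}{323347288} = - \frac{132960277747047}{99407626791704}$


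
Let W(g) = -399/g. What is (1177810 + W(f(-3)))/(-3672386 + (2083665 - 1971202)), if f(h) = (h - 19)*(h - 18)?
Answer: -2879089/8702034 ≈ -0.33085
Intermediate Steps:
f(h) = (-19 + h)*(-18 + h)
(1177810 + W(f(-3)))/(-3672386 + (2083665 - 1971202)) = (1177810 - 399/(342 + (-3)² - 37*(-3)))/(-3672386 + (2083665 - 1971202)) = (1177810 - 399/(342 + 9 + 111))/(-3672386 + 112463) = (1177810 - 399/462)/(-3559923) = (1177810 - 399*1/462)*(-1/3559923) = (1177810 - 19/22)*(-1/3559923) = (25911801/22)*(-1/3559923) = -2879089/8702034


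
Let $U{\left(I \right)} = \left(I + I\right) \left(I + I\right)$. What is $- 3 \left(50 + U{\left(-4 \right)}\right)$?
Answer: $-342$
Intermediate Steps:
$U{\left(I \right)} = 4 I^{2}$ ($U{\left(I \right)} = 2 I 2 I = 4 I^{2}$)
$- 3 \left(50 + U{\left(-4 \right)}\right) = - 3 \left(50 + 4 \left(-4\right)^{2}\right) = - 3 \left(50 + 4 \cdot 16\right) = - 3 \left(50 + 64\right) = \left(-3\right) 114 = -342$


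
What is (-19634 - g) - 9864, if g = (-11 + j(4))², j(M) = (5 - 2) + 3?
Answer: -29523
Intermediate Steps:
j(M) = 6 (j(M) = 3 + 3 = 6)
g = 25 (g = (-11 + 6)² = (-5)² = 25)
(-19634 - g) - 9864 = (-19634 - 1*25) - 9864 = (-19634 - 25) - 9864 = -19659 - 9864 = -29523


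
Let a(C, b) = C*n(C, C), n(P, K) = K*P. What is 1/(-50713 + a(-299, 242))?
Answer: -1/26781612 ≈ -3.7339e-8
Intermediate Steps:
a(C, b) = C³ (a(C, b) = C*(C*C) = C*C² = C³)
1/(-50713 + a(-299, 242)) = 1/(-50713 + (-299)³) = 1/(-50713 - 26730899) = 1/(-26781612) = -1/26781612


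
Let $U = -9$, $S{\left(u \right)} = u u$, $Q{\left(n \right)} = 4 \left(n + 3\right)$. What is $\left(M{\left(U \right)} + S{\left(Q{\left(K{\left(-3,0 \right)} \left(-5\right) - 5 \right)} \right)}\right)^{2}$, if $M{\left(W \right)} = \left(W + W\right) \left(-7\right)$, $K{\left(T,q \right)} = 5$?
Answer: $139004100$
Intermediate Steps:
$Q{\left(n \right)} = 12 + 4 n$ ($Q{\left(n \right)} = 4 \left(3 + n\right) = 12 + 4 n$)
$S{\left(u \right)} = u^{2}$
$M{\left(W \right)} = - 14 W$ ($M{\left(W \right)} = 2 W \left(-7\right) = - 14 W$)
$\left(M{\left(U \right)} + S{\left(Q{\left(K{\left(-3,0 \right)} \left(-5\right) - 5 \right)} \right)}\right)^{2} = \left(\left(-14\right) \left(-9\right) + \left(12 + 4 \left(5 \left(-5\right) - 5\right)\right)^{2}\right)^{2} = \left(126 + \left(12 + 4 \left(-25 - 5\right)\right)^{2}\right)^{2} = \left(126 + \left(12 + 4 \left(-30\right)\right)^{2}\right)^{2} = \left(126 + \left(12 - 120\right)^{2}\right)^{2} = \left(126 + \left(-108\right)^{2}\right)^{2} = \left(126 + 11664\right)^{2} = 11790^{2} = 139004100$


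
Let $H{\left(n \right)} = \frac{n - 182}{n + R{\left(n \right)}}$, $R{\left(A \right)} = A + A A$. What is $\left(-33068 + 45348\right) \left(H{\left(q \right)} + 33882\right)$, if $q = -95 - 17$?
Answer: $\frac{9153554673}{22} \approx 4.1607 \cdot 10^{8}$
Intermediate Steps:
$q = -112$
$R{\left(A \right)} = A + A^{2}$
$H{\left(n \right)} = \frac{-182 + n}{n + n \left(1 + n\right)}$ ($H{\left(n \right)} = \frac{n - 182}{n + n \left(1 + n\right)} = \frac{-182 + n}{n + n \left(1 + n\right)}$)
$\left(-33068 + 45348\right) \left(H{\left(q \right)} + 33882\right) = \left(-33068 + 45348\right) \left(\frac{-182 - 112}{\left(-112\right) \left(2 - 112\right)} + 33882\right) = 12280 \left(\left(- \frac{1}{112}\right) \frac{1}{-110} \left(-294\right) + 33882\right) = 12280 \left(\left(- \frac{1}{112}\right) \left(- \frac{1}{110}\right) \left(-294\right) + 33882\right) = 12280 \left(- \frac{21}{880} + 33882\right) = 12280 \cdot \frac{29816139}{880} = \frac{9153554673}{22}$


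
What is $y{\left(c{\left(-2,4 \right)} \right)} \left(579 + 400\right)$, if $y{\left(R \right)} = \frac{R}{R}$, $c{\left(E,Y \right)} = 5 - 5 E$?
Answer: $979$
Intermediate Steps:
$y{\left(R \right)} = 1$
$y{\left(c{\left(-2,4 \right)} \right)} \left(579 + 400\right) = 1 \left(579 + 400\right) = 1 \cdot 979 = 979$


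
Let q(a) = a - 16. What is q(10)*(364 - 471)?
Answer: 642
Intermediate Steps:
q(a) = -16 + a
q(10)*(364 - 471) = (-16 + 10)*(364 - 471) = -6*(-107) = 642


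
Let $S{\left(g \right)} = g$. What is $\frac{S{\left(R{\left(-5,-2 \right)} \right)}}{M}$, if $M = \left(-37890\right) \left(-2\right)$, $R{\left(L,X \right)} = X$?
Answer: $- \frac{1}{37890} \approx -2.6392 \cdot 10^{-5}$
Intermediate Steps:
$M = 75780$
$\frac{S{\left(R{\left(-5,-2 \right)} \right)}}{M} = - \frac{2}{75780} = \left(-2\right) \frac{1}{75780} = - \frac{1}{37890}$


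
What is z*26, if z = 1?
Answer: 26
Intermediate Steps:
z*26 = 1*26 = 26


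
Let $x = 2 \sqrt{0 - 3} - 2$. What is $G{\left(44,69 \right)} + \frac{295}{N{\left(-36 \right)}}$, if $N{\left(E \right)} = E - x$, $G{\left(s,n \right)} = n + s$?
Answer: $\frac{60977}{584} + \frac{295 i \sqrt{3}}{584} \approx 104.41 + 0.87492 i$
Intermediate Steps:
$x = -2 + 2 i \sqrt{3}$ ($x = 2 \sqrt{-3} - 2 = 2 i \sqrt{3} - 2 = -2 + 2 i \sqrt{3} \approx -2.0 + 3.4641 i$)
$N{\left(E \right)} = 2 + E - 2 i \sqrt{3}$ ($N{\left(E \right)} = E - \left(-2 + 2 i \sqrt{3}\right) = E + \left(2 - 2 i \sqrt{3}\right) = 2 + E - 2 i \sqrt{3}$)
$G{\left(44,69 \right)} + \frac{295}{N{\left(-36 \right)}} = \left(69 + 44\right) + \frac{295}{2 - 36 - 2 i \sqrt{3}} = 113 + \frac{295}{-34 - 2 i \sqrt{3}}$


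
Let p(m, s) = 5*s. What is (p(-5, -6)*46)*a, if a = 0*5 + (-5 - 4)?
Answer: 12420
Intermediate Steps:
a = -9 (a = 0 - 9 = -9)
(p(-5, -6)*46)*a = ((5*(-6))*46)*(-9) = -30*46*(-9) = -1380*(-9) = 12420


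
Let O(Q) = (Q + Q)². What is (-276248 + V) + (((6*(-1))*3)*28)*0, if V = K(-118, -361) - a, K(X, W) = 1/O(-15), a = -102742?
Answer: -156155399/900 ≈ -1.7351e+5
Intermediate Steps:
O(Q) = 4*Q² (O(Q) = (2*Q)² = 4*Q²)
K(X, W) = 1/900 (K(X, W) = 1/(4*(-15)²) = 1/(4*225) = 1/900)
V = 92467801/900 (V = 1/900 - 1*(-102742) = 1/900 + 102742 = 92467801/900 ≈ 1.0274e+5)
(-276248 + V) + (((6*(-1))*3)*28)*0 = (-276248 + 92467801/900) + (((6*(-1))*3)*28)*0 = -156155399/900 + (-6*3*28)*0 = -156155399/900 - 18*28*0 = -156155399/900 - 504*0 = -156155399/900 + 0 = -156155399/900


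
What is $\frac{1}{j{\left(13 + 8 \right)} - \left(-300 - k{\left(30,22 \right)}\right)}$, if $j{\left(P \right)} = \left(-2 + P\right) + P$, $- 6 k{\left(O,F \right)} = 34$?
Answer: $\frac{3}{1003} \approx 0.002991$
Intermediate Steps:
$k{\left(O,F \right)} = - \frac{17}{3}$ ($k{\left(O,F \right)} = \left(- \frac{1}{6}\right) 34 = - \frac{17}{3}$)
$j{\left(P \right)} = -2 + 2 P$
$\frac{1}{j{\left(13 + 8 \right)} - \left(-300 - k{\left(30,22 \right)}\right)} = \frac{1}{\left(-2 + 2 \left(13 + 8\right)\right) - - \frac{883}{3}} = \frac{1}{\left(-2 + 2 \cdot 21\right) + \left(\left(- \frac{17}{3} + 1056\right) - 756\right)} = \frac{1}{\left(-2 + 42\right) + \left(\frac{3151}{3} - 756\right)} = \frac{1}{40 + \frac{883}{3}} = \frac{1}{\frac{1003}{3}} = \frac{3}{1003}$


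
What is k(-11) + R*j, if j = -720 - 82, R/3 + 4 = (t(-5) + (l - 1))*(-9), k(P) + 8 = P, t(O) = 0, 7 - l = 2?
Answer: 96221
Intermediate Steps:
l = 5 (l = 7 - 1*2 = 7 - 2 = 5)
k(P) = -8 + P
R = -120 (R = -12 + 3*((0 + (5 - 1))*(-9)) = -12 + 3*((0 + 4)*(-9)) = -12 + 3*(4*(-9)) = -12 + 3*(-36) = -12 - 108 = -120)
j = -802
k(-11) + R*j = (-8 - 11) - 120*(-802) = -19 + 96240 = 96221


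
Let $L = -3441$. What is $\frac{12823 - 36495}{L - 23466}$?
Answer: $\frac{23672}{26907} \approx 0.87977$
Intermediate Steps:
$\frac{12823 - 36495}{L - 23466} = \frac{12823 - 36495}{-3441 - 23466} = - \frac{23672}{-26907} = \left(-23672\right) \left(- \frac{1}{26907}\right) = \frac{23672}{26907}$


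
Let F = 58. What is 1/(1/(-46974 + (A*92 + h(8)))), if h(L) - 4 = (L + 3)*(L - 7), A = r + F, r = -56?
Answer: -46775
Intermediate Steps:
A = 2 (A = -56 + 58 = 2)
h(L) = 4 + (-7 + L)*(3 + L) (h(L) = 4 + (L + 3)*(L - 7) = 4 + (3 + L)*(-7 + L) = 4 + (-7 + L)*(3 + L))
1/(1/(-46974 + (A*92 + h(8)))) = 1/(1/(-46974 + (2*92 + (-17 + 8**2 - 4*8)))) = 1/(1/(-46974 + (184 + (-17 + 64 - 32)))) = 1/(1/(-46974 + (184 + 15))) = 1/(1/(-46974 + 199)) = 1/(1/(-46775)) = 1/(-1/46775) = -46775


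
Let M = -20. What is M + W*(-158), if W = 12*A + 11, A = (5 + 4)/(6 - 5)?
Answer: -18822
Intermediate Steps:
A = 9 (A = 9/1 = 9*1 = 9)
W = 119 (W = 12*9 + 11 = 108 + 11 = 119)
M + W*(-158) = -20 + 119*(-158) = -20 - 18802 = -18822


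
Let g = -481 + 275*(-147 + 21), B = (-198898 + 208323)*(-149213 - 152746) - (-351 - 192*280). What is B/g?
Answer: 2845909464/35131 ≈ 81009.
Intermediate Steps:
B = -2845909464 (B = 9425*(-301959) - (-351 - 53760) = -2845963575 - 1*(-54111) = -2845963575 + 54111 = -2845909464)
g = -35131 (g = -481 + 275*(-126) = -481 - 34650 = -35131)
B/g = -2845909464/(-35131) = -2845909464*(-1/35131) = 2845909464/35131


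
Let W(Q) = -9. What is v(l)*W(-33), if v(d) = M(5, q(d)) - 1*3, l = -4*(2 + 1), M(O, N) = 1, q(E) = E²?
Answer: 18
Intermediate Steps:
l = -12 (l = -4*3 = -12)
v(d) = -2 (v(d) = 1 - 1*3 = 1 - 3 = -2)
v(l)*W(-33) = -2*(-9) = 18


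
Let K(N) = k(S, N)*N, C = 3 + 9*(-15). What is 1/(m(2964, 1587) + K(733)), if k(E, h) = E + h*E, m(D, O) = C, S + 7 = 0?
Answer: -1/3766286 ≈ -2.6551e-7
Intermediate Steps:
C = -132 (C = 3 - 135 = -132)
S = -7 (S = -7 + 0 = -7)
m(D, O) = -132
k(E, h) = E + E*h
K(N) = N*(-7 - 7*N) (K(N) = (-7*(1 + N))*N = (-7 - 7*N)*N = N*(-7 - 7*N))
1/(m(2964, 1587) + K(733)) = 1/(-132 + 7*733*(-1 - 1*733)) = 1/(-132 + 7*733*(-1 - 733)) = 1/(-132 + 7*733*(-734)) = 1/(-132 - 3766154) = 1/(-3766286) = -1/3766286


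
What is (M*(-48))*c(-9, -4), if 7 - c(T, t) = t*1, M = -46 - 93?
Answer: 73392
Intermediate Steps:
M = -139
c(T, t) = 7 - t
(M*(-48))*c(-9, -4) = (-139*(-48))*(7 - 1*(-4)) = 6672*(7 + 4) = 6672*11 = 73392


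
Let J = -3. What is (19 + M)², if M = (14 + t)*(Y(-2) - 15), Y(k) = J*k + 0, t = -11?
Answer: 64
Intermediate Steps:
Y(k) = -3*k (Y(k) = -3*k + 0 = -3*k)
M = -27 (M = (14 - 11)*(-3*(-2) - 15) = 3*(6 - 15) = 3*(-9) = -27)
(19 + M)² = (19 - 27)² = (-8)² = 64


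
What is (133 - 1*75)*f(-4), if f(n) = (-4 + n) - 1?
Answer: -522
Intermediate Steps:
f(n) = -5 + n
(133 - 1*75)*f(-4) = (133 - 1*75)*(-5 - 4) = (133 - 75)*(-9) = 58*(-9) = -522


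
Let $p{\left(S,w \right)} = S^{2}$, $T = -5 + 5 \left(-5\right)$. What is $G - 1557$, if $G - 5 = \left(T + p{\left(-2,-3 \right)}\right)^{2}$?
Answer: $-876$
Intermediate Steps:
$T = -30$ ($T = -5 - 25 = -30$)
$G = 681$ ($G = 5 + \left(-30 + \left(-2\right)^{2}\right)^{2} = 5 + \left(-30 + 4\right)^{2} = 5 + \left(-26\right)^{2} = 5 + 676 = 681$)
$G - 1557 = 681 - 1557 = -876$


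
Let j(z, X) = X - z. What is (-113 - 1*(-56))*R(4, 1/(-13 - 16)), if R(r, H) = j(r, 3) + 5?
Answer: -228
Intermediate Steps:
R(r, H) = 8 - r (R(r, H) = (3 - r) + 5 = 8 - r)
(-113 - 1*(-56))*R(4, 1/(-13 - 16)) = (-113 - 1*(-56))*(8 - 1*4) = (-113 + 56)*(8 - 4) = -57*4 = -228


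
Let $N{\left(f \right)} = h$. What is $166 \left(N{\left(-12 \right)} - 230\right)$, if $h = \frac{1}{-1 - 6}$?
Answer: $- \frac{267426}{7} \approx -38204.0$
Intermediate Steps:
$h = - \frac{1}{7}$ ($h = \frac{1}{-1 - 6} = \frac{1}{-7} = - \frac{1}{7} \approx -0.14286$)
$N{\left(f \right)} = - \frac{1}{7}$
$166 \left(N{\left(-12 \right)} - 230\right) = 166 \left(- \frac{1}{7} - 230\right) = 166 \left(- \frac{1611}{7}\right) = - \frac{267426}{7}$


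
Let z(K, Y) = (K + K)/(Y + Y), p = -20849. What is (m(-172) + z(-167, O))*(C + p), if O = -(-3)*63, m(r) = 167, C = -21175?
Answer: -439795168/63 ≈ -6.9809e+6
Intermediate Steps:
O = 189 (O = -1*(-189) = 189)
z(K, Y) = K/Y (z(K, Y) = (2*K)/((2*Y)) = (2*K)*(1/(2*Y)) = K/Y)
(m(-172) + z(-167, O))*(C + p) = (167 - 167/189)*(-21175 - 20849) = (167 - 167*1/189)*(-42024) = (167 - 167/189)*(-42024) = (31396/189)*(-42024) = -439795168/63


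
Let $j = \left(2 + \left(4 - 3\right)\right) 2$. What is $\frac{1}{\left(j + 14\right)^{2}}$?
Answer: $\frac{1}{400} \approx 0.0025$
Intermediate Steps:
$j = 6$ ($j = \left(2 + 1\right) 2 = 3 \cdot 2 = 6$)
$\frac{1}{\left(j + 14\right)^{2}} = \frac{1}{\left(6 + 14\right)^{2}} = \frac{1}{20^{2}} = \frac{1}{400}$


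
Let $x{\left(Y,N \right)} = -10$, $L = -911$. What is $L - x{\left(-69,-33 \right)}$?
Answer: $-901$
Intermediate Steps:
$L - x{\left(-69,-33 \right)} = -911 - -10 = -911 + 10 = -901$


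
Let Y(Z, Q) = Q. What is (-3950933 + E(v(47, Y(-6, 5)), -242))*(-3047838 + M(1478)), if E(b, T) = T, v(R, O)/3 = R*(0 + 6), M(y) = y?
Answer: 12036701473000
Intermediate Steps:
v(R, O) = 18*R (v(R, O) = 3*(R*(0 + 6)) = 3*(R*6) = 3*(6*R) = 18*R)
(-3950933 + E(v(47, Y(-6, 5)), -242))*(-3047838 + M(1478)) = (-3950933 - 242)*(-3047838 + 1478) = -3951175*(-3046360) = 12036701473000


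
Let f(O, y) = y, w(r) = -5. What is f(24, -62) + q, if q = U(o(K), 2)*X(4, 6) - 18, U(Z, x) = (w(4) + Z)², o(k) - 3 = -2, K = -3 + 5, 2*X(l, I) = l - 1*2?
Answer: -64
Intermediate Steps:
X(l, I) = -1 + l/2 (X(l, I) = (l - 1*2)/2 = (l - 2)/2 = (-2 + l)/2 = -1 + l/2)
K = 2
o(k) = 1 (o(k) = 3 - 2 = 1)
U(Z, x) = (-5 + Z)²
q = -2 (q = (-5 + 1)²*(-1 + (½)*4) - 18 = (-4)²*(-1 + 2) - 18 = 16*1 - 18 = 16 - 18 = -2)
f(24, -62) + q = -62 - 2 = -64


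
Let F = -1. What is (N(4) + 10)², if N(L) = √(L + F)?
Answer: (10 + √3)² ≈ 137.64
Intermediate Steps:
N(L) = √(-1 + L) (N(L) = √(L - 1) = √(-1 + L))
(N(4) + 10)² = (√(-1 + 4) + 10)² = (√3 + 10)² = (10 + √3)²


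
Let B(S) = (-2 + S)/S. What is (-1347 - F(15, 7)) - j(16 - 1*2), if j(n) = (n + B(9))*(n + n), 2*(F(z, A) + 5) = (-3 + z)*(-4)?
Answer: -15586/9 ≈ -1731.8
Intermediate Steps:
B(S) = (-2 + S)/S
F(z, A) = 1 - 2*z (F(z, A) = -5 + ((-3 + z)*(-4))/2 = -5 + (12 - 4*z)/2 = -5 + (6 - 2*z) = 1 - 2*z)
j(n) = 2*n*(7/9 + n) (j(n) = (n + (-2 + 9)/9)*(n + n) = (n + (1/9)*7)*(2*n) = (n + 7/9)*(2*n) = (7/9 + n)*(2*n) = 2*n*(7/9 + n))
(-1347 - F(15, 7)) - j(16 - 1*2) = (-1347 - (1 - 2*15)) - 2*(16 - 1*2)*(7 + 9*(16 - 1*2))/9 = (-1347 - (1 - 30)) - 2*(16 - 2)*(7 + 9*(16 - 2))/9 = (-1347 - 1*(-29)) - 2*14*(7 + 9*14)/9 = (-1347 + 29) - 2*14*(7 + 126)/9 = -1318 - 2*14*133/9 = -1318 - 1*3724/9 = -1318 - 3724/9 = -15586/9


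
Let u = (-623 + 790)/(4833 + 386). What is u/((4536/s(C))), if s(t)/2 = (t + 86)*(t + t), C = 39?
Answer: 271375/1972782 ≈ 0.13756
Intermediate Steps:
s(t) = 4*t*(86 + t) (s(t) = 2*((t + 86)*(t + t)) = 2*((86 + t)*(2*t)) = 2*(2*t*(86 + t)) = 4*t*(86 + t))
u = 167/5219 ≈ 0.031998
u/((4536/s(C))) = 167/(5219*((4536/((4*39*(86 + 39)))))) = 167/(5219*((4536/((4*39*125))))) = 167/(5219*((4536/19500))) = 167/(5219*((4536*(1/19500)))) = 167/(5219*(378/1625)) = (167/5219)*(1625/378) = 271375/1972782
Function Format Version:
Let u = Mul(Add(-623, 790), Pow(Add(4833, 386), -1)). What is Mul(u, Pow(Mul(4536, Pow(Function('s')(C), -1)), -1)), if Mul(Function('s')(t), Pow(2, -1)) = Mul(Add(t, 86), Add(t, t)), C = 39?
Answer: Rational(271375, 1972782) ≈ 0.13756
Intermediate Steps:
Function('s')(t) = Mul(4, t, Add(86, t)) (Function('s')(t) = Mul(2, Mul(Add(t, 86), Add(t, t))) = Mul(2, Mul(Add(86, t), Mul(2, t))) = Mul(2, Mul(2, t, Add(86, t))) = Mul(4, t, Add(86, t)))
u = Rational(167, 5219) (u = Mul(167, Pow(5219, -1)) = Mul(167, Rational(1, 5219)) = Rational(167, 5219) ≈ 0.031998)
Mul(u, Pow(Mul(4536, Pow(Function('s')(C), -1)), -1)) = Mul(Rational(167, 5219), Pow(Mul(4536, Pow(Mul(4, 39, Add(86, 39)), -1)), -1)) = Mul(Rational(167, 5219), Pow(Mul(4536, Pow(Mul(4, 39, 125), -1)), -1)) = Mul(Rational(167, 5219), Pow(Mul(4536, Pow(19500, -1)), -1)) = Mul(Rational(167, 5219), Pow(Mul(4536, Rational(1, 19500)), -1)) = Mul(Rational(167, 5219), Pow(Rational(378, 1625), -1)) = Mul(Rational(167, 5219), Rational(1625, 378)) = Rational(271375, 1972782)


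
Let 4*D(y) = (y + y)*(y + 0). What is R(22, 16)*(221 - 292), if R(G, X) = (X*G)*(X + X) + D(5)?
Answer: -1601263/2 ≈ -8.0063e+5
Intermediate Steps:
D(y) = y²/2 (D(y) = ((y + y)*(y + 0))/4 = ((2*y)*y)/4 = (2*y²)/4 = y²/2)
R(G, X) = 25/2 + 2*G*X² (R(G, X) = (X*G)*(X + X) + (½)*5² = (G*X)*(2*X) + (½)*25 = 2*G*X² + 25/2 = 25/2 + 2*G*X²)
R(22, 16)*(221 - 292) = (25/2 + 2*22*16²)*(221 - 292) = (25/2 + 2*22*256)*(-71) = (25/2 + 11264)*(-71) = (22553/2)*(-71) = -1601263/2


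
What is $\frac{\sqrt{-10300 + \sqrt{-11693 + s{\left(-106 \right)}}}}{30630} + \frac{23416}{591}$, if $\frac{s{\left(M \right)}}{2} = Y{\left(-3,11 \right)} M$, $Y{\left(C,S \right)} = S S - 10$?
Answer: $\frac{23416}{591} + \frac{\sqrt{-10300 + 5 i \sqrt{1409}}}{30630} \approx 39.621 + 0.0033135 i$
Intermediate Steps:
$Y{\left(C,S \right)} = -10 + S^{2}$ ($Y{\left(C,S \right)} = S^{2} - 10 = -10 + S^{2}$)
$s{\left(M \right)} = 222 M$ ($s{\left(M \right)} = 2 \left(-10 + 11^{2}\right) M = 2 \left(-10 + 121\right) M = 2 \cdot 111 M = 222 M$)
$\frac{\sqrt{-10300 + \sqrt{-11693 + s{\left(-106 \right)}}}}{30630} + \frac{23416}{591} = \frac{\sqrt{-10300 + \sqrt{-11693 + 222 \left(-106\right)}}}{30630} + \frac{23416}{591} = \sqrt{-10300 + \sqrt{-11693 - 23532}} \cdot \frac{1}{30630} + 23416 \cdot \frac{1}{591} = \sqrt{-10300 + \sqrt{-35225}} \cdot \frac{1}{30630} + \frac{23416}{591} = \sqrt{-10300 + 5 i \sqrt{1409}} \cdot \frac{1}{30630} + \frac{23416}{591} = \frac{\sqrt{-10300 + 5 i \sqrt{1409}}}{30630} + \frac{23416}{591} = \frac{23416}{591} + \frac{\sqrt{-10300 + 5 i \sqrt{1409}}}{30630}$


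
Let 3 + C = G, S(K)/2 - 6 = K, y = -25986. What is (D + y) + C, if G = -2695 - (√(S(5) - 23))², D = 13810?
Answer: -14873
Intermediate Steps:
S(K) = 12 + 2*K
G = -2694 (G = -2695 - (√((12 + 2*5) - 23))² = -2695 - (√((12 + 10) - 23))² = -2695 - (√(22 - 23))² = -2695 - (√(-1))² = -2695 - I² = -2695 - 1*(-1) = -2695 + 1 = -2694)
C = -2697 (C = -3 - 2694 = -2697)
(D + y) + C = (13810 - 25986) - 2697 = -12176 - 2697 = -14873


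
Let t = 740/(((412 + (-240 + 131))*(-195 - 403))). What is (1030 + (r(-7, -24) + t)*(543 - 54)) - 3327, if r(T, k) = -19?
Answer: -350006322/30199 ≈ -11590.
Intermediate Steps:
t = -370/90597 (t = 740/(((412 - 109)*(-598))) = 740/((303*(-598))) = 740/(-181194) = 740*(-1/181194) = -370/90597 ≈ -0.0040840)
(1030 + (r(-7, -24) + t)*(543 - 54)) - 3327 = (1030 + (-19 - 370/90597)*(543 - 54)) - 3327 = (1030 - 1721713/90597*489) - 3327 = (1030 - 280639219/30199) - 3327 = -249534249/30199 - 3327 = -350006322/30199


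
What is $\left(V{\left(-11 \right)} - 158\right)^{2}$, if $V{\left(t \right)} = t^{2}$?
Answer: $1369$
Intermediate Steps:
$\left(V{\left(-11 \right)} - 158\right)^{2} = \left(\left(-11\right)^{2} - 158\right)^{2} = \left(121 - 158\right)^{2} = \left(-37\right)^{2} = 1369$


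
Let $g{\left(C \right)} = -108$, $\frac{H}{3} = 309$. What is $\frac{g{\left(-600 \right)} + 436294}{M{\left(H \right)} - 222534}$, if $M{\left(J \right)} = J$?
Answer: $- \frac{436186}{221607} \approx -1.9683$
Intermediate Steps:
$H = 927$ ($H = 3 \cdot 309 = 927$)
$\frac{g{\left(-600 \right)} + 436294}{M{\left(H \right)} - 222534} = \frac{-108 + 436294}{927 - 222534} = \frac{436186}{-221607} = 436186 \left(- \frac{1}{221607}\right) = - \frac{436186}{221607}$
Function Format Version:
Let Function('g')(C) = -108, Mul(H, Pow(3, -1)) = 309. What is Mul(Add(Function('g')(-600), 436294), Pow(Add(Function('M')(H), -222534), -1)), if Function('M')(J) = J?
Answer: Rational(-436186, 221607) ≈ -1.9683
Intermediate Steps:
H = 927 (H = Mul(3, 309) = 927)
Mul(Add(Function('g')(-600), 436294), Pow(Add(Function('M')(H), -222534), -1)) = Mul(Add(-108, 436294), Pow(Add(927, -222534), -1)) = Mul(436186, Pow(-221607, -1)) = Mul(436186, Rational(-1, 221607)) = Rational(-436186, 221607)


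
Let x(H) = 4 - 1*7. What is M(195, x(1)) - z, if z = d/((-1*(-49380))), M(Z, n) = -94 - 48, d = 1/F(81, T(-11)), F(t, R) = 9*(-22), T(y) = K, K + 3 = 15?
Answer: -1388368079/9777240 ≈ -142.00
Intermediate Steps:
K = 12 (K = -3 + 15 = 12)
T(y) = 12
F(t, R) = -198
x(H) = -3 (x(H) = 4 - 7 = -3)
d = -1/198 (d = 1/(-198) = -1/198 ≈ -0.0050505)
M(Z, n) = -142
z = -1/9777240 (z = -1/(198*((-1*(-49380)))) = -1/198/49380 = -1/198*1/49380 = -1/9777240 ≈ -1.0228e-7)
M(195, x(1)) - z = -142 - 1*(-1/9777240) = -142 + 1/9777240 = -1388368079/9777240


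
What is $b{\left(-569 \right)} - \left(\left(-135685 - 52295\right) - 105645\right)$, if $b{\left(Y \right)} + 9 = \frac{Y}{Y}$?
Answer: $293617$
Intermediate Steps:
$b{\left(Y \right)} = -8$ ($b{\left(Y \right)} = -9 + \frac{Y}{Y} = -9 + 1 = -8$)
$b{\left(-569 \right)} - \left(\left(-135685 - 52295\right) - 105645\right) = -8 - \left(\left(-135685 - 52295\right) - 105645\right) = -8 - \left(-187980 - 105645\right) = -8 - -293625 = -8 + 293625 = 293617$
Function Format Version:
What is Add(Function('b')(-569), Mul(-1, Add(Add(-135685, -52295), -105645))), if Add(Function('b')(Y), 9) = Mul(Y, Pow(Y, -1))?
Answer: 293617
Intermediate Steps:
Function('b')(Y) = -8 (Function('b')(Y) = Add(-9, Mul(Y, Pow(Y, -1))) = Add(-9, 1) = -8)
Add(Function('b')(-569), Mul(-1, Add(Add(-135685, -52295), -105645))) = Add(-8, Mul(-1, Add(Add(-135685, -52295), -105645))) = Add(-8, Mul(-1, Add(-187980, -105645))) = Add(-8, Mul(-1, -293625)) = Add(-8, 293625) = 293617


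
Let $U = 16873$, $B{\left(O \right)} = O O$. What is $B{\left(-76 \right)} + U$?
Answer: $22649$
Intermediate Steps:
$B{\left(O \right)} = O^{2}$
$B{\left(-76 \right)} + U = \left(-76\right)^{2} + 16873 = 5776 + 16873 = 22649$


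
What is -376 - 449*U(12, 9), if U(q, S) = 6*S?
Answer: -24622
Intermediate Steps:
-376 - 449*U(12, 9) = -376 - 2694*9 = -376 - 449*54 = -376 - 24246 = -24622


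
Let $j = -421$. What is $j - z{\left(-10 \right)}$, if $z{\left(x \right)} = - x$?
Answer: $-431$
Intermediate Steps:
$j - z{\left(-10 \right)} = -421 - \left(-1\right) \left(-10\right) = -421 - 10 = -431$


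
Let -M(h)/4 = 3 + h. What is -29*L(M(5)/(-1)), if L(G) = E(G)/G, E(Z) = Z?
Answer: -29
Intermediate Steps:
M(h) = -12 - 4*h (M(h) = -4*(3 + h) = -12 - 4*h)
L(G) = 1 (L(G) = G/G = 1)
-29*L(M(5)/(-1)) = -29*1 = -29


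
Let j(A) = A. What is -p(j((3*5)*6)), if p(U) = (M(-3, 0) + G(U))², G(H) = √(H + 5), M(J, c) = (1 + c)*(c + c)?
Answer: -95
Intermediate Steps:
M(J, c) = 2*c*(1 + c) (M(J, c) = (1 + c)*(2*c) = 2*c*(1 + c))
G(H) = √(5 + H)
p(U) = 5 + U (p(U) = (2*0*(1 + 0) + √(5 + U))² = (2*0*1 + √(5 + U))² = (0 + √(5 + U))² = (√(5 + U))² = 5 + U)
-p(j((3*5)*6)) = -(5 + (3*5)*6) = -(5 + 15*6) = -(5 + 90) = -1*95 = -95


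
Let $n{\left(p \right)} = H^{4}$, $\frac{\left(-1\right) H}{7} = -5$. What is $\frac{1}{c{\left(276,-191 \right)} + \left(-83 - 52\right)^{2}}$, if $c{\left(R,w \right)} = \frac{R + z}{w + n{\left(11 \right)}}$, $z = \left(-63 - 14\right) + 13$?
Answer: $\frac{750217}{13672704931} \approx 5.487 \cdot 10^{-5}$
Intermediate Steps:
$H = 35$ ($H = \left(-7\right) \left(-5\right) = 35$)
$z = -64$ ($z = -77 + 13 = -64$)
$n{\left(p \right)} = 1500625$ ($n{\left(p \right)} = 35^{4} = 1500625$)
$c{\left(R,w \right)} = \frac{-64 + R}{1500625 + w}$ ($c{\left(R,w \right)} = \frac{R - 64}{w + 1500625} = \frac{-64 + R}{1500625 + w}$)
$\frac{1}{c{\left(276,-191 \right)} + \left(-83 - 52\right)^{2}} = \frac{1}{\frac{-64 + 276}{1500625 - 191} + \left(-83 - 52\right)^{2}} = \frac{1}{\frac{1}{1500434} \cdot 212 + \left(-135\right)^{2}} = \frac{1}{\frac{1}{1500434} \cdot 212 + 18225} = \frac{1}{\frac{106}{750217} + 18225} = \frac{1}{\frac{13672704931}{750217}} = \frac{750217}{13672704931}$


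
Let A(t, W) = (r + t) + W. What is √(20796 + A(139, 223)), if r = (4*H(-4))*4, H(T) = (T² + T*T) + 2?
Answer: √21702 ≈ 147.32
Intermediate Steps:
H(T) = 2 + 2*T² (H(T) = (T² + T²) + 2 = 2*T² + 2 = 2 + 2*T²)
r = 544 (r = (4*(2 + 2*(-4)²))*4 = (4*(2 + 2*16))*4 = (4*(2 + 32))*4 = (4*34)*4 = 136*4 = 544)
A(t, W) = 544 + W + t (A(t, W) = (544 + t) + W = 544 + W + t)
√(20796 + A(139, 223)) = √(20796 + (544 + 223 + 139)) = √(20796 + 906) = √21702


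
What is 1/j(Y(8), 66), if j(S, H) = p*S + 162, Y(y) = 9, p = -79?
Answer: -1/549 ≈ -0.0018215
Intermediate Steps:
j(S, H) = 162 - 79*S (j(S, H) = -79*S + 162 = 162 - 79*S)
1/j(Y(8), 66) = 1/(162 - 79*9) = 1/(162 - 711) = 1/(-549) = -1/549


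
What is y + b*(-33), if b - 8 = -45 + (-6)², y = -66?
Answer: -33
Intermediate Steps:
b = -1 (b = 8 + (-45 + (-6)²) = 8 + (-45 + 36) = 8 - 9 = -1)
y + b*(-33) = -66 - 1*(-33) = -66 + 33 = -33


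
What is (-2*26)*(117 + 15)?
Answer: -6864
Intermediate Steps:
(-2*26)*(117 + 15) = -52*132 = -6864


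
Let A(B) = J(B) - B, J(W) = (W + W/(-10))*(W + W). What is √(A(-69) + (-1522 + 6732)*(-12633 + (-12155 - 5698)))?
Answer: 3*I*√441176170/5 ≈ 12603.0*I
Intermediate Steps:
J(W) = 9*W²/5 (J(W) = (W + W*(-⅒))*(2*W) = (W - W/10)*(2*W) = (9*W/10)*(2*W) = 9*W²/5)
A(B) = -B + 9*B²/5 (A(B) = 9*B²/5 - B = -B + 9*B²/5)
√(A(-69) + (-1522 + 6732)*(-12633 + (-12155 - 5698))) = √((⅕)*(-69)*(-5 + 9*(-69)) + (-1522 + 6732)*(-12633 + (-12155 - 5698))) = √((⅕)*(-69)*(-5 - 621) + 5210*(-12633 - 17853)) = √((⅕)*(-69)*(-626) + 5210*(-30486)) = √(43194/5 - 158832060) = √(-794117106/5) = 3*I*√441176170/5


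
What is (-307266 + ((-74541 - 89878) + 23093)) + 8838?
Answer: -439754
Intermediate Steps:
(-307266 + ((-74541 - 89878) + 23093)) + 8838 = (-307266 + (-164419 + 23093)) + 8838 = (-307266 - 141326) + 8838 = -448592 + 8838 = -439754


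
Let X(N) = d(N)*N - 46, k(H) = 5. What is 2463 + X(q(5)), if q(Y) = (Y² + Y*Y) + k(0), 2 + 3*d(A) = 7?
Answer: 7526/3 ≈ 2508.7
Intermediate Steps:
d(A) = 5/3 (d(A) = -⅔ + (⅓)*7 = -⅔ + 7/3 = 5/3)
q(Y) = 5 + 2*Y² (q(Y) = (Y² + Y*Y) + 5 = (Y² + Y²) + 5 = 2*Y² + 5 = 5 + 2*Y²)
X(N) = -46 + 5*N/3 (X(N) = 5*N/3 - 46 = -46 + 5*N/3)
2463 + X(q(5)) = 2463 + (-46 + 5*(5 + 2*5²)/3) = 2463 + (-46 + 5*(5 + 2*25)/3) = 2463 + (-46 + 5*(5 + 50)/3) = 2463 + (-46 + (5/3)*55) = 2463 + (-46 + 275/3) = 2463 + 137/3 = 7526/3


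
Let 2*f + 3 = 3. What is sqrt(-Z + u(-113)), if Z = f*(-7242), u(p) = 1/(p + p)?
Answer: I*sqrt(226)/226 ≈ 0.066519*I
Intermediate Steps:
f = 0 (f = -3/2 + (1/2)*3 = -3/2 + 3/2 = 0)
u(p) = 1/(2*p)
Z = 0 (Z = 0*(-7242) = 0)
sqrt(-Z + u(-113)) = sqrt(-1*0 + (1/2)/(-113)) = sqrt(0 + (1/2)*(-1/113)) = sqrt(0 - 1/226) = sqrt(-1/226) = I*sqrt(226)/226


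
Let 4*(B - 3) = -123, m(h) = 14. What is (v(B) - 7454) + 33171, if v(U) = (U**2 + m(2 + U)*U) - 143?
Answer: 415289/16 ≈ 25956.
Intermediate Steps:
B = -111/4 (B = 3 + (1/4)*(-123) = 3 - 123/4 = -111/4 ≈ -27.750)
v(U) = -143 + U**2 + 14*U (v(U) = (U**2 + 14*U) - 143 = -143 + U**2 + 14*U)
(v(B) - 7454) + 33171 = ((-143 + (-111/4)**2 + 14*(-111/4)) - 7454) + 33171 = ((-143 + 12321/16 - 777/2) - 7454) + 33171 = (3817/16 - 7454) + 33171 = -115447/16 + 33171 = 415289/16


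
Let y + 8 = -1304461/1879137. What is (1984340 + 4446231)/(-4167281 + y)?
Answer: -12083923897227/7830908254054 ≈ -1.5431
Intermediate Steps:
y = -16337557/1879137 (y = -8 - 1304461/1879137 = -16337557/1879137 ≈ -8.6942)
(1984340 + 4446231)/(-4167281 + y) = (1984340 + 4446231)/(-4167281 - 16337557/1879137) = 6430571/(-7830908254054/1879137) = 6430571*(-1879137/7830908254054) = -12083923897227/7830908254054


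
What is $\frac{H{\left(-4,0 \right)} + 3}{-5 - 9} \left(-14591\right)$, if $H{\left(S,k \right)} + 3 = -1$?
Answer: $- \frac{14591}{14} \approx -1042.2$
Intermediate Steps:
$H{\left(S,k \right)} = -4$ ($H{\left(S,k \right)} = -3 - 1 = -4$)
$\frac{H{\left(-4,0 \right)} + 3}{-5 - 9} \left(-14591\right) = \frac{-4 + 3}{-5 - 9} \left(-14591\right) = - \frac{1}{-5 - 9} \left(-14591\right) = - \frac{1}{-14} \left(-14591\right) = \left(-1\right) \left(- \frac{1}{14}\right) \left(-14591\right) = \frac{1}{14} \left(-14591\right) = - \frac{14591}{14}$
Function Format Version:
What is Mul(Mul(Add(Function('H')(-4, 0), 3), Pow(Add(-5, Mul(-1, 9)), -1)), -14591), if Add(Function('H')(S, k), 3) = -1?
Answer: Rational(-14591, 14) ≈ -1042.2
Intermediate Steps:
Function('H')(S, k) = -4 (Function('H')(S, k) = Add(-3, -1) = -4)
Mul(Mul(Add(Function('H')(-4, 0), 3), Pow(Add(-5, Mul(-1, 9)), -1)), -14591) = Mul(Mul(Add(-4, 3), Pow(Add(-5, Mul(-1, 9)), -1)), -14591) = Mul(Mul(-1, Pow(Add(-5, -9), -1)), -14591) = Mul(Mul(-1, Pow(-14, -1)), -14591) = Mul(Mul(-1, Rational(-1, 14)), -14591) = Mul(Rational(1, 14), -14591) = Rational(-14591, 14)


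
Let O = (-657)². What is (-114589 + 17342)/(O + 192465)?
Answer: -97247/624114 ≈ -0.15582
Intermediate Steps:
O = 431649
(-114589 + 17342)/(O + 192465) = (-114589 + 17342)/(431649 + 192465) = -97247/624114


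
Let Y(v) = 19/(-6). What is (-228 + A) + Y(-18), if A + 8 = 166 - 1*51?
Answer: -745/6 ≈ -124.17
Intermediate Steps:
A = 107 (A = -8 + (166 - 1*51) = -8 + (166 - 51) = -8 + 115 = 107)
Y(v) = -19/6 (Y(v) = 19*(-1/6) = -19/6)
(-228 + A) + Y(-18) = (-228 + 107) - 19/6 = -121 - 19/6 = -745/6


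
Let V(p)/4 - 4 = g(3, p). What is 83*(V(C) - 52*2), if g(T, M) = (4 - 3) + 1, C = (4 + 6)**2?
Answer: -6640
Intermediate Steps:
C = 100 (C = 10**2 = 100)
g(T, M) = 2 (g(T, M) = 1 + 1 = 2)
V(p) = 24 (V(p) = 16 + 4*2 = 16 + 8 = 24)
83*(V(C) - 52*2) = 83*(24 - 52*2) = 83*(24 - 13*8) = 83*(24 - 104) = 83*(-80) = -6640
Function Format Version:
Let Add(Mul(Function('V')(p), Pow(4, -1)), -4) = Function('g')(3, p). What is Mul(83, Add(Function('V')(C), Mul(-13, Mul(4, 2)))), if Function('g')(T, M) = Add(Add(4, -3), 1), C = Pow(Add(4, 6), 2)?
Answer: -6640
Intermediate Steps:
C = 100 (C = Pow(10, 2) = 100)
Function('g')(T, M) = 2 (Function('g')(T, M) = Add(1, 1) = 2)
Function('V')(p) = 24 (Function('V')(p) = Add(16, Mul(4, 2)) = Add(16, 8) = 24)
Mul(83, Add(Function('V')(C), Mul(-13, Mul(4, 2)))) = Mul(83, Add(24, Mul(-13, Mul(4, 2)))) = Mul(83, Add(24, Mul(-13, 8))) = Mul(83, Add(24, -104)) = Mul(83, -80) = -6640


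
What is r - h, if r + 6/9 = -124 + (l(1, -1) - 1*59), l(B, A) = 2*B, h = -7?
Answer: -524/3 ≈ -174.67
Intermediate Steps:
r = -545/3 (r = -⅔ + (-124 + (2*1 - 1*59)) = -⅔ + (-124 + (2 - 59)) = -⅔ + (-124 - 57) = -⅔ - 181 = -545/3 ≈ -181.67)
r - h = -545/3 - 1*(-7) = -545/3 + 7 = -524/3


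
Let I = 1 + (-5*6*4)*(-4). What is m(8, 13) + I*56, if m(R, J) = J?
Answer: 26949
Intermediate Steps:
I = 481 (I = 1 - 30*4*(-4) = 1 - 120*(-4) = 1 + 480 = 481)
m(8, 13) + I*56 = 13 + 481*56 = 13 + 26936 = 26949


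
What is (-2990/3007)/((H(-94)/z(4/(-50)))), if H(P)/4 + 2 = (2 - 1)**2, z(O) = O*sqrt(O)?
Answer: -299*I*sqrt(2)/75175 ≈ -0.0056249*I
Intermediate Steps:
z(O) = O**(3/2)
H(P) = -4 (H(P) = -8 + 4*(2 - 1)**2 = -8 + 4*1**2 = -8 + 4*1 = -8 + 4 = -4)
(-2990/3007)/((H(-94)/z(4/(-50)))) = (-2990/3007)/((-4*(250*I*sqrt(2))/8)) = (-2990*1/3007)/((-4*125*I*sqrt(2)/4)) = -2990*I*sqrt(2)/250/3007 = -299*I*sqrt(2)/75175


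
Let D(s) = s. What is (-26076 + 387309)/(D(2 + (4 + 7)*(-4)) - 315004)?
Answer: -361233/315046 ≈ -1.1466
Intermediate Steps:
(-26076 + 387309)/(D(2 + (4 + 7)*(-4)) - 315004) = (-26076 + 387309)/((2 + (4 + 7)*(-4)) - 315004) = 361233/((2 + 11*(-4)) - 315004) = 361233/((2 - 44) - 315004) = 361233/(-42 - 315004) = 361233/(-315046) = 361233*(-1/315046) = -361233/315046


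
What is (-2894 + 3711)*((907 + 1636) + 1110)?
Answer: 2984501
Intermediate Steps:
(-2894 + 3711)*((907 + 1636) + 1110) = 817*(2543 + 1110) = 817*3653 = 2984501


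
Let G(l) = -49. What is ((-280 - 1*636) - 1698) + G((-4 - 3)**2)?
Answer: -2663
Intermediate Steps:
((-280 - 1*636) - 1698) + G((-4 - 3)**2) = ((-280 - 1*636) - 1698) - 49 = ((-280 - 636) - 1698) - 49 = (-916 - 1698) - 49 = -2614 - 49 = -2663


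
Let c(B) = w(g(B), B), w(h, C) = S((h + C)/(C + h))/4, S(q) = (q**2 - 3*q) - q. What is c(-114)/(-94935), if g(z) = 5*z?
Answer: 1/126580 ≈ 7.9001e-6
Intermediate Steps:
S(q) = q**2 - 4*q
w(h, C) = -3/4 (w(h, C) = (((h + C)/(C + h))*(-4 + (h + C)/(C + h)))/4 = (((C + h)/(C + h))*(-4 + (C + h)/(C + h)))*(1/4) = (1*(-4 + 1))*(1/4) = (1*(-3))*(1/4) = -3*1/4 = -3/4)
c(B) = -3/4
c(-114)/(-94935) = -3/4/(-94935) = -3/4*(-1/94935) = 1/126580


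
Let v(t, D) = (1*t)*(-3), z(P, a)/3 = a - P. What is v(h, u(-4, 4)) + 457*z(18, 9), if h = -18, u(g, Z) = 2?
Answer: -12285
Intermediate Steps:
z(P, a) = -3*P + 3*a (z(P, a) = 3*(a - P) = -3*P + 3*a)
v(t, D) = -3*t (v(t, D) = t*(-3) = -3*t)
v(h, u(-4, 4)) + 457*z(18, 9) = -3*(-18) + 457*(-3*18 + 3*9) = 54 + 457*(-54 + 27) = 54 + 457*(-27) = 54 - 12339 = -12285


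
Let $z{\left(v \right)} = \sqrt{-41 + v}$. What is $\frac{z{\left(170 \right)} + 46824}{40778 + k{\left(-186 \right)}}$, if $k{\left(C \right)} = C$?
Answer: $\frac{5853}{5074} + \frac{\sqrt{129}}{40592} \approx 1.1538$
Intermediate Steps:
$\frac{z{\left(170 \right)} + 46824}{40778 + k{\left(-186 \right)}} = \frac{\sqrt{-41 + 170} + 46824}{40778 - 186} = \frac{\sqrt{129} + 46824}{40592} = \left(46824 + \sqrt{129}\right) \frac{1}{40592} = \frac{5853}{5074} + \frac{\sqrt{129}}{40592}$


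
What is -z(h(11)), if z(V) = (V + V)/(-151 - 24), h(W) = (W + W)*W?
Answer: 484/175 ≈ 2.7657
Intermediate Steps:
h(W) = 2*W² (h(W) = (2*W)*W = 2*W²)
z(V) = -2*V/175 (z(V) = (2*V)/(-175) = (2*V)*(-1/175) = -2*V/175)
-z(h(11)) = -(-2)*2*11²/175 = -(-2)*2*121/175 = -(-2)*242/175 = -1*(-484/175) = 484/175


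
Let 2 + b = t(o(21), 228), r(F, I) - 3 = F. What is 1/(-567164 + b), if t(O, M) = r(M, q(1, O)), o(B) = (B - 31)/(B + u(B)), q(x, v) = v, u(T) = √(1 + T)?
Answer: -1/566935 ≈ -1.7639e-6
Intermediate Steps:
o(B) = (-31 + B)/(B + √(1 + B)) (o(B) = (B - 31)/(B + √(1 + B)) = (-31 + B)/(B + √(1 + B)))
r(F, I) = 3 + F
t(O, M) = 3 + M
b = 229 (b = -2 + (3 + 228) = -2 + 231 = 229)
1/(-567164 + b) = 1/(-567164 + 229) = 1/(-566935) = -1/566935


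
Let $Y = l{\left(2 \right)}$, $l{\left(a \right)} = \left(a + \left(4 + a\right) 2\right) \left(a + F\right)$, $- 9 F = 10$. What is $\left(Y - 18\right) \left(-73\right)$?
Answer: $\frac{3650}{9} \approx 405.56$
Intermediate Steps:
$F = - \frac{10}{9}$ ($F = \left(- \frac{1}{9}\right) 10 = - \frac{10}{9} \approx -1.1111$)
$l{\left(a \right)} = \left(8 + 3 a\right) \left(- \frac{10}{9} + a\right)$ ($l{\left(a \right)} = \left(a + \left(4 + a\right) 2\right) \left(a - \frac{10}{9}\right) = \left(a + \left(8 + 2 a\right)\right) \left(- \frac{10}{9} + a\right) = \left(8 + 3 a\right) \left(- \frac{10}{9} + a\right)$)
$Y = \frac{112}{9}$ ($Y = - \frac{80}{9} + 3 \cdot 2^{2} + \frac{14}{3} \cdot 2 = - \frac{80}{9} + 3 \cdot 4 + \frac{28}{3} = - \frac{80}{9} + 12 + \frac{28}{3} = \frac{112}{9} \approx 12.444$)
$\left(Y - 18\right) \left(-73\right) = \left(\frac{112}{9} - 18\right) \left(-73\right) = \left(- \frac{50}{9}\right) \left(-73\right) = \frac{3650}{9}$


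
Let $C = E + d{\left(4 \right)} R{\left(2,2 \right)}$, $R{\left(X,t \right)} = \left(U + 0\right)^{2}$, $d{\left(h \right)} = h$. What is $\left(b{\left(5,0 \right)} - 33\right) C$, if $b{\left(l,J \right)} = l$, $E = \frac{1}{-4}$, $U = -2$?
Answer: $-441$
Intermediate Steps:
$E = - \frac{1}{4} \approx -0.25$
$R{\left(X,t \right)} = 4$ ($R{\left(X,t \right)} = \left(-2 + 0\right)^{2} = \left(-2\right)^{2} = 4$)
$C = \frac{63}{4}$ ($C = - \frac{1}{4} + 4 \cdot 4 = - \frac{1}{4} + 16 = \frac{63}{4} \approx 15.75$)
$\left(b{\left(5,0 \right)} - 33\right) C = \left(5 - 33\right) \frac{63}{4} = \left(-28\right) \frac{63}{4} = -441$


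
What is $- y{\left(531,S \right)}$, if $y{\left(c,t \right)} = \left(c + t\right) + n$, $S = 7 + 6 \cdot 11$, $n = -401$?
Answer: $-203$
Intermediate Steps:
$S = 73$ ($S = 7 + 66 = 73$)
$y{\left(c,t \right)} = -401 + c + t$ ($y{\left(c,t \right)} = \left(c + t\right) - 401 = -401 + c + t$)
$- y{\left(531,S \right)} = - (-401 + 531 + 73) = \left(-1\right) 203 = -203$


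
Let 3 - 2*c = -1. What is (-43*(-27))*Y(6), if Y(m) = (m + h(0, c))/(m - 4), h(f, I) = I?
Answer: 4644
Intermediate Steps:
c = 2 (c = 3/2 - ½*(-1) = 3/2 + ½ = 2)
Y(m) = (2 + m)/(-4 + m) (Y(m) = (m + 2)/(m - 4) = (2 + m)/(-4 + m))
(-43*(-27))*Y(6) = (-43*(-27))*((2 + 6)/(-4 + 6)) = 1161*(8/2) = 1161*((½)*8) = 1161*4 = 4644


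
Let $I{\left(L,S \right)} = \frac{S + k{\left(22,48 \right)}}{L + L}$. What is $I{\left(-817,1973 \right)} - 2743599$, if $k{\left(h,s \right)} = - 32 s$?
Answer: $- \frac{235949537}{86} \approx -2.7436 \cdot 10^{6}$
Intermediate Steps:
$I{\left(L,S \right)} = \frac{-1536 + S}{2 L}$ ($I{\left(L,S \right)} = \frac{S - 1536}{L + L} = \frac{S - 1536}{2 L} = \left(-1536 + S\right) \frac{1}{2 L} = \frac{-1536 + S}{2 L}$)
$I{\left(-817,1973 \right)} - 2743599 = \frac{-1536 + 1973}{2 \left(-817\right)} - 2743599 = \frac{1}{2} \left(- \frac{1}{817}\right) 437 - 2743599 = - \frac{23}{86} - 2743599 = - \frac{235949537}{86}$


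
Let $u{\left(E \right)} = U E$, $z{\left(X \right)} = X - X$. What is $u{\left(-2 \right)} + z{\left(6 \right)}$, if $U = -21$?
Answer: $42$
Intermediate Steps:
$z{\left(X \right)} = 0$
$u{\left(E \right)} = - 21 E$
$u{\left(-2 \right)} + z{\left(6 \right)} = \left(-21\right) \left(-2\right) + 0 = 42 + 0 = 42$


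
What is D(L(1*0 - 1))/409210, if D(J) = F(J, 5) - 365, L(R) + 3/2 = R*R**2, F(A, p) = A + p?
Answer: -145/163684 ≈ -0.00088585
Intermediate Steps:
L(R) = -3/2 + R**3 (L(R) = -3/2 + R*R**2 = -3/2 + R**3)
D(J) = -360 + J (D(J) = (J + 5) - 365 = (5 + J) - 365 = -360 + J)
D(L(1*0 - 1))/409210 = (-360 + (-3/2 + (1*0 - 1)**3))/409210 = (-360 + (-3/2 + (0 - 1)**3))*(1/409210) = (-360 + (-3/2 + (-1)**3))*(1/409210) = (-360 + (-3/2 - 1))*(1/409210) = (-360 - 5/2)*(1/409210) = -725/2*1/409210 = -145/163684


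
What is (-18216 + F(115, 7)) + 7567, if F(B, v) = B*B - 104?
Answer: 2472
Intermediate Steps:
F(B, v) = -104 + B² (F(B, v) = B² - 104 = -104 + B²)
(-18216 + F(115, 7)) + 7567 = (-18216 + (-104 + 115²)) + 7567 = (-18216 + (-104 + 13225)) + 7567 = (-18216 + 13121) + 7567 = -5095 + 7567 = 2472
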